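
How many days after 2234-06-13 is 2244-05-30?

Jun 13, 2234 → Jun 13, 2235: 365 days.
Jun 13, 2235 → Jun 13, 2236: 366 days (Feb 29, 2236 is in that span).
Jun 13, 2236 → Jun 13, 2237: 365 days.
Jun 13, 2237 → Jun 13, 2238: 365 days.
Jun 13, 2238 → Jun 13, 2239: 365 days.
Jun 13, 2239 → Jun 13, 2240: 366 days (Feb 29, 2240 is in that span).
Jun 13, 2240 → Jun 13, 2241: 365 days.
Jun 13, 2241 → Jun 13, 2242: 365 days.
Jun 13, 2242 → Jun 13, 2243: 365 days.
Jun 13, 2243 → Jul 13, 2243: 30 days (June has 30).
Jul 13, 2243 → Aug 13, 2243: 31 days (July has 31).
Aug 13, 2243 → Sep 13, 2243: 31 days (August has 31).
Sep 13, 2243 → Oct 13, 2243: 30 days (September has 30).
Oct 13, 2243 → Nov 13, 2243: 31 days (October has 31).
Nov 13, 2243 → Dec 13, 2243: 30 days (November has 30).
Dec 13, 2243 → Jan 13, 2244: 31 days (December has 31).
Jan 13, 2244 → Feb 13, 2244: 31 days (January has 31).
Feb 13, 2244 → Mar 13, 2244: 29 days (February has 29).
Mar 13, 2244 → Apr 13, 2244: 31 days (March has 31).
Apr 13, 2244 → May 13, 2244: 30 days (April has 30).
May 13, 2244 → May 30, 2244: 17 days.
Total: 3639 days.

3639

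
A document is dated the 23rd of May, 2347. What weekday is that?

Friday

Doomsday rule: the anchor day for the 2300s is Wednesday. For year 47: 47÷12 = 3 r 11, and 11÷4 = 2, so 3+11+2 = 16.
Wednesday + 16 ≡ Friday — that's 2347's doomsday.
In May the doomsday date is May 9.
May 23 is 14 days after May 9; 14 mod 7 = 0, so Friday + 0 = Friday.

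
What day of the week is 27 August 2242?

Saturday

Doomsday rule: the anchor day for the 2200s is Friday. For year 42: 42÷12 = 3 r 6, and 6÷4 = 1, so 3+6+1 = 10.
Friday + 10 ≡ Monday — that's 2242's doomsday.
In August the doomsday date is Aug 8.
Aug 27 is 19 days after Aug 8; 19 mod 7 = 5, so Monday + 5 = Saturday.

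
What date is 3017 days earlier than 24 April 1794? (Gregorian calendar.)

−365 (one year) → Apr 24, 1793 (2652 left).
−365 (one year) → Apr 24, 1792 (2287 left).
−366 (one year; includes Feb 29, 1792) → Apr 24, 1791 (1921 left).
−365 (one year) → Apr 24, 1790 (1556 left).
−365 (one year) → Apr 24, 1789 (1191 left).
−365 (one year) → Apr 24, 1788 (826 left).
−366 (one year; includes Feb 29, 1788) → Apr 24, 1787 (460 left).
−365 (one year) → Apr 24, 1786 (95 left).
−24 → Mar 31, 1786 (end of Mar, 31 days; 71 left).
−31 → Feb 28, 1786 (end of Feb, 28 days; 40 left).
−28 → Jan 31, 1786 (end of Jan, 31 days; 12 left).
−12 → Jan 19, 1786.

January 19, 1786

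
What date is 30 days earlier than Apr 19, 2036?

March 20, 2036

−19 → Mar 31, 2036 (end of Mar, 31 days; 11 left).
−11 → Mar 20, 2036.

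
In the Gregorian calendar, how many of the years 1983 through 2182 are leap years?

49

Multiples of 4 in [1983,2182]: 50.
Of those, multiples of 100: 2 (not leap unless ÷400).
Multiples of 400: 1.
Leap years = 50 − 2 + 1 = 49.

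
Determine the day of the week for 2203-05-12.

Thursday

Doomsday rule: the anchor day for the 2200s is Friday. For year 03: 3÷12 = 0 r 3, and 3÷4 = 0, so 0+3+0 = 3.
Friday + 3 ≡ Monday — that's 2203's doomsday.
In May the doomsday date is May 9.
May 12 is 3 days after May 9; 3 mod 7 = 3, so Monday + 3 = Thursday.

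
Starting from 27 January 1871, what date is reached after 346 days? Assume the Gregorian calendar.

Jan has 31 days: +5 → Feb 1, 1871 (341 left).
Feb has 28 days: +28 → Mar 1, 1871 (313 left).
Mar has 31 days: +31 → Apr 1, 1871 (282 left).
Apr has 30 days: +30 → May 1, 1871 (252 left).
May has 31 days: +31 → Jun 1, 1871 (221 left).
Jun has 30 days: +30 → Jul 1, 1871 (191 left).
Jul has 31 days: +31 → Aug 1, 1871 (160 left).
Aug has 31 days: +31 → Sep 1, 1871 (129 left).
Sep has 30 days: +30 → Oct 1, 1871 (99 left).
Oct has 31 days: +31 → Nov 1, 1871 (68 left).
Nov has 30 days: +30 → Dec 1, 1871 (38 left).
Dec has 31 days: +31 → Jan 1, 1872 (7 left).
+7 → Jan 8, 1872.

January 8, 1872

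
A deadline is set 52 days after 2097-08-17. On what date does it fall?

Aug has 31 days: +15 → Sep 1, 2097 (37 left).
Sep has 30 days: +30 → Oct 1, 2097 (7 left).
+7 → Oct 8, 2097.

October 8, 2097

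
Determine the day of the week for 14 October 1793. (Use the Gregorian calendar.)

Doomsday rule: the anchor day for the 1700s is Sunday. For year 93: 93÷12 = 7 r 9, and 9÷4 = 2, so 7+9+2 = 18.
Sunday + 18 ≡ Thursday — that's 1793's doomsday.
In October the doomsday date is Oct 10.
Oct 14 is 4 days after Oct 10; 4 mod 7 = 4, so Thursday + 4 = Monday.

Monday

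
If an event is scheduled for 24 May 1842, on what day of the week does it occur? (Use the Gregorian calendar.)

Tuesday

January 1, 1842 is a Saturday.
Jan 1, 1842 → Feb 1, 1842: 31 days (January has 31).
Feb 1, 1842 → Mar 1, 1842: 28 days (February has 28).
Mar 1, 1842 → Apr 1, 1842: 31 days (March has 31).
Apr 1, 1842 → May 1, 1842: 30 days (April has 30).
May 1, 1842 → May 24, 1842: 23 days.
Total: 143 days.
143 mod 7 = 3, so Saturday + 3 = Tuesday.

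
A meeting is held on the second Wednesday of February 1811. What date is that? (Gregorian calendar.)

February 1, 1811 is a Friday.
The first Wednesday is therefore February 6 (5 days later).
The second Wednesday is 6 + 1×7 = February 13.

February 13, 1811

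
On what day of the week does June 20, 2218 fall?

Saturday

Doomsday rule: the anchor day for the 2200s is Friday. For year 18: 18÷12 = 1 r 6, and 6÷4 = 1, so 1+6+1 = 8.
Friday + 8 ≡ Saturday — that's 2218's doomsday.
In June the doomsday date is Jun 6.
Jun 20 is 14 days after Jun 6; 14 mod 7 = 0, so Saturday + 0 = Saturday.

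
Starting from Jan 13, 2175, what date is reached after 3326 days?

+365 (one year) → Jan 13, 2176 (2961 left).
+366 (one year; includes Feb 29, 2176) → Jan 13, 2177 (2595 left).
+365 (one year) → Jan 13, 2178 (2230 left).
+365 (one year) → Jan 13, 2179 (1865 left).
+365 (one year) → Jan 13, 2180 (1500 left).
+366 (one year; includes Feb 29, 2180) → Jan 13, 2181 (1134 left).
+365 (one year) → Jan 13, 2182 (769 left).
+365 (one year) → Jan 13, 2183 (404 left).
+365 (one year) → Jan 13, 2184 (39 left).
Jan has 31 days: +19 → Feb 1, 2184 (20 left).
+20 → Feb 21, 2184.

February 21, 2184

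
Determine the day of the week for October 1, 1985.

Tuesday

January 1, 1985 is a Tuesday.
Jan 1, 1985 → Feb 1, 1985: 31 days (January has 31).
Feb 1, 1985 → Mar 1, 1985: 28 days (February has 28).
Mar 1, 1985 → Apr 1, 1985: 31 days (March has 31).
Apr 1, 1985 → May 1, 1985: 30 days (April has 30).
May 1, 1985 → Jun 1, 1985: 31 days (May has 31).
Jun 1, 1985 → Jul 1, 1985: 30 days (June has 30).
Jul 1, 1985 → Aug 1, 1985: 31 days (July has 31).
Aug 1, 1985 → Sep 1, 1985: 31 days (August has 31).
Sep 1, 1985 → Oct 1, 1985: 30 days.
Total: 273 days.
273 mod 7 = 0, so Tuesday + 0 = Tuesday.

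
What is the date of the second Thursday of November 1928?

November 8, 1928

November 1, 1928 is a Thursday.
The first Thursday is therefore November 1 (same day).
The second Thursday is 1 + 1×7 = November 8.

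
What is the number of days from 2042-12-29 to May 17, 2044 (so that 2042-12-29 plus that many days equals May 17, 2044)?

Dec 29, 2042 → Dec 29, 2043: 365 days.
Dec 29, 2043 → Jan 29, 2044: 31 days (December has 31).
Jan 29, 2044 → Feb 29, 2044: 31 days (January has 31).
Feb 29, 2044 → Mar 29, 2044: 29 days (February has 29).
Mar 29, 2044 → Apr 29, 2044: 31 days (March has 31).
Apr 29, 2044 → May 17, 2044: 18 days.
Total: 505 days.

505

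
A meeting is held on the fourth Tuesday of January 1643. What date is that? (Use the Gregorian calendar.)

January 1, 1643 is a Thursday.
The first Tuesday is therefore January 6 (5 days later).
The fourth Tuesday is 6 + 3×7 = January 27.

January 27, 1643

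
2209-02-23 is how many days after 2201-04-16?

Apr 16, 2201 → Apr 16, 2202: 365 days.
Apr 16, 2202 → Apr 16, 2203: 365 days.
Apr 16, 2203 → Apr 16, 2204: 366 days (Feb 29, 2204 is in that span).
Apr 16, 2204 → Apr 16, 2205: 365 days.
Apr 16, 2205 → Apr 16, 2206: 365 days.
Apr 16, 2206 → Apr 16, 2207: 365 days.
Apr 16, 2207 → Apr 16, 2208: 366 days (Feb 29, 2208 is in that span).
Apr 16, 2208 → May 16, 2208: 30 days (April has 30).
May 16, 2208 → Jun 16, 2208: 31 days (May has 31).
Jun 16, 2208 → Jul 16, 2208: 30 days (June has 30).
Jul 16, 2208 → Aug 16, 2208: 31 days (July has 31).
Aug 16, 2208 → Sep 16, 2208: 31 days (August has 31).
Sep 16, 2208 → Oct 16, 2208: 30 days (September has 30).
Oct 16, 2208 → Nov 16, 2208: 31 days (October has 31).
Nov 16, 2208 → Dec 16, 2208: 30 days (November has 30).
Dec 16, 2208 → Jan 16, 2209: 31 days (December has 31).
Jan 16, 2209 → Feb 16, 2209: 31 days (January has 31).
Feb 16, 2209 → Feb 23, 2209: 7 days.
Total: 2870 days.

2870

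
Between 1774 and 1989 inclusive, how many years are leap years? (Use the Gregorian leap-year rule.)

Multiples of 4 in [1774,1989]: 54.
Of those, multiples of 100: 2 (not leap unless ÷400).
Multiples of 400: 0.
Leap years = 54 − 2 + 0 = 52.

52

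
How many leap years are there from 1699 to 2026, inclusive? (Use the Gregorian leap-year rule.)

Multiples of 4 in [1699,2026]: 82.
Of those, multiples of 100: 4 (not leap unless ÷400).
Multiples of 400: 1.
Leap years = 82 − 4 + 1 = 79.

79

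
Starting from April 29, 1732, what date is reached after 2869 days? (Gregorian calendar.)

+365 (one year) → Apr 29, 1733 (2504 left).
+365 (one year) → Apr 29, 1734 (2139 left).
+365 (one year) → Apr 29, 1735 (1774 left).
+366 (one year; includes Feb 29, 1736) → Apr 29, 1736 (1408 left).
+365 (one year) → Apr 29, 1737 (1043 left).
+365 (one year) → Apr 29, 1738 (678 left).
+365 (one year) → Apr 29, 1739 (313 left).
Apr has 30 days: +2 → May 1, 1739 (311 left).
May has 31 days: +31 → Jun 1, 1739 (280 left).
Jun has 30 days: +30 → Jul 1, 1739 (250 left).
Jul has 31 days: +31 → Aug 1, 1739 (219 left).
Aug has 31 days: +31 → Sep 1, 1739 (188 left).
Sep has 30 days: +30 → Oct 1, 1739 (158 left).
Oct has 31 days: +31 → Nov 1, 1739 (127 left).
Nov has 30 days: +30 → Dec 1, 1739 (97 left).
Dec has 31 days: +31 → Jan 1, 1740 (66 left).
Jan has 31 days: +31 → Feb 1, 1740 (35 left).
Feb has 29 days: +29 → Mar 1, 1740 (6 left).
+6 → Mar 7, 1740.

March 7, 1740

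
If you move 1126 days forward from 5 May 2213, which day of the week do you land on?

Tuesday

First find the weekday of May 5, 2213. Doomsday rule: the anchor day for the 2200s is Friday. For year 13: 13÷12 = 1 r 1, and 1÷4 = 0, so 1+1+0 = 2.
Friday + 2 ≡ Sunday — that's 2213's doomsday.
In May the doomsday date is May 9.
May 5 is 4 days before May 9; 4 mod 7 = 4, so Sunday − 4 = Wednesday.
1126 mod 7 = 6, so 1126 days after a Wednesday is Wednesday + 6 = Tuesday.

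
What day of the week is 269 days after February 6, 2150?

Monday

First find the weekday of Feb 6, 2150. Doomsday rule: the anchor day for the 2100s is Sunday. For year 50: 50÷12 = 4 r 2, and 2÷4 = 0, so 4+2+0 = 6.
Sunday + 6 ≡ Saturday — that's 2150's doomsday.
In February the doomsday date is Feb 28 (2150 is not a leap year).
Feb 6 is 22 days before Feb 28; 22 mod 7 = 1, so Saturday − 1 = Friday.
269 mod 7 = 3, so 269 days after a Friday is Friday + 3 = Monday.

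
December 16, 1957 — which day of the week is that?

Doomsday rule: the anchor day for the 1900s is Wednesday. For year 57: 57÷12 = 4 r 9, and 9÷4 = 2, so 4+9+2 = 15.
Wednesday + 15 ≡ Thursday — that's 1957's doomsday.
In December the doomsday date is Dec 12.
Dec 16 is 4 days after Dec 12; 4 mod 7 = 4, so Thursday + 4 = Monday.

Monday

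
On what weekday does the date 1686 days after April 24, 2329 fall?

Apr 24, 2329 is a Wednesday.
1686 mod 7 = 6, so 1686 days after a Wednesday is Wednesday + 6 = Tuesday.

Tuesday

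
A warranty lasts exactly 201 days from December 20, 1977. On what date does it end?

July 9, 1978

Dec has 31 days: +12 → Jan 1, 1978 (189 left).
Jan has 31 days: +31 → Feb 1, 1978 (158 left).
Feb has 28 days: +28 → Mar 1, 1978 (130 left).
Mar has 31 days: +31 → Apr 1, 1978 (99 left).
Apr has 30 days: +30 → May 1, 1978 (69 left).
May has 31 days: +31 → Jun 1, 1978 (38 left).
Jun has 30 days: +30 → Jul 1, 1978 (8 left).
+8 → Jul 9, 1978.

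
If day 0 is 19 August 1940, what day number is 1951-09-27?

4056

Aug 19, 1940 → Aug 19, 1941: 365 days.
Aug 19, 1941 → Aug 19, 1942: 365 days.
Aug 19, 1942 → Aug 19, 1943: 365 days.
Aug 19, 1943 → Aug 19, 1944: 366 days (Feb 29, 1944 is in that span).
Aug 19, 1944 → Aug 19, 1945: 365 days.
Aug 19, 1945 → Aug 19, 1946: 365 days.
Aug 19, 1946 → Aug 19, 1947: 365 days.
Aug 19, 1947 → Aug 19, 1948: 366 days (Feb 29, 1948 is in that span).
Aug 19, 1948 → Aug 19, 1949: 365 days.
Aug 19, 1949 → Aug 19, 1950: 365 days.
Aug 19, 1950 → Aug 19, 1951: 365 days.
Aug 19, 1951 → Sep 19, 1951: 31 days (August has 31).
Sep 19, 1951 → Sep 27, 1951: 8 days.
Total: 4056 days.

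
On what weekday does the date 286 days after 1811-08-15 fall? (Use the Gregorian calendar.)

Wednesday

First find the weekday of Aug 15, 1811. Doomsday rule: the anchor day for the 1800s is Friday. For year 11: 11÷12 = 0 r 11, and 11÷4 = 2, so 0+11+2 = 13.
Friday + 13 ≡ Thursday — that's 1811's doomsday.
In August the doomsday date is Aug 8.
Aug 15 is 7 days after Aug 8; 7 mod 7 = 0, so Thursday + 0 = Thursday.
286 mod 7 = 6, so 286 days after a Thursday is Thursday + 6 = Wednesday.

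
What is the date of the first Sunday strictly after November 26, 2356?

December 2, 2356

Nov 26, 2356 is a Monday.
From Monday to the next Sunday is 6 days.
Nov 26, 2356 + 6 = Dec 2, 2356.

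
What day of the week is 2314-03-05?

Doomsday rule: the anchor day for the 2300s is Wednesday. For year 14: 14÷12 = 1 r 2, and 2÷4 = 0, so 1+2+0 = 3.
Wednesday + 3 ≡ Saturday — that's 2314's doomsday.
In March the doomsday date is Mar 14.
Mar 5 is 9 days before Mar 14; 9 mod 7 = 2, so Saturday − 2 = Thursday.

Thursday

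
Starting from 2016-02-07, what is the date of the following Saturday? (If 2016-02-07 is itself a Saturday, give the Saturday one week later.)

February 13, 2016

Feb 7, 2016 is a Sunday.
From Sunday to the next Saturday is 6 days.
Feb 7, 2016 + 6 = Feb 13, 2016.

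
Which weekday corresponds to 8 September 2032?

Doomsday rule: the anchor day for the 2000s is Tuesday. For year 32: 32÷12 = 2 r 8, and 8÷4 = 2, so 2+8+2 = 12.
Tuesday + 12 ≡ Sunday — that's 2032's doomsday.
In September the doomsday date is Sep 5.
Sep 8 is 3 days after Sep 5; 3 mod 7 = 3, so Sunday + 3 = Wednesday.

Wednesday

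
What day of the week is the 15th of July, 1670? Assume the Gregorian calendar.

Tuesday

Doomsday rule: the anchor day for the 1600s is Tuesday. For year 70: 70÷12 = 5 r 10, and 10÷4 = 2, so 5+10+2 = 17.
Tuesday + 17 ≡ Friday — that's 1670's doomsday.
In July the doomsday date is Jul 11.
Jul 15 is 4 days after Jul 11; 4 mod 7 = 4, so Friday + 4 = Tuesday.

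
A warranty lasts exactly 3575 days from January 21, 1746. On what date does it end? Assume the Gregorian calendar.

+365 (one year) → Jan 21, 1747 (3210 left).
+365 (one year) → Jan 21, 1748 (2845 left).
+366 (one year; includes Feb 29, 1748) → Jan 21, 1749 (2479 left).
+365 (one year) → Jan 21, 1750 (2114 left).
+365 (one year) → Jan 21, 1751 (1749 left).
+365 (one year) → Jan 21, 1752 (1384 left).
+366 (one year; includes Feb 29, 1752) → Jan 21, 1753 (1018 left).
+365 (one year) → Jan 21, 1754 (653 left).
+365 (one year) → Jan 21, 1755 (288 left).
Jan has 31 days: +11 → Feb 1, 1755 (277 left).
Feb has 28 days: +28 → Mar 1, 1755 (249 left).
Mar has 31 days: +31 → Apr 1, 1755 (218 left).
Apr has 30 days: +30 → May 1, 1755 (188 left).
May has 31 days: +31 → Jun 1, 1755 (157 left).
Jun has 30 days: +30 → Jul 1, 1755 (127 left).
Jul has 31 days: +31 → Aug 1, 1755 (96 left).
Aug has 31 days: +31 → Sep 1, 1755 (65 left).
Sep has 30 days: +30 → Oct 1, 1755 (35 left).
Oct has 31 days: +31 → Nov 1, 1755 (4 left).
+4 → Nov 5, 1755.

November 5, 1755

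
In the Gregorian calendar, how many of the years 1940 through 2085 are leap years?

Multiples of 4 in [1940,2085]: 37.
Of those, multiples of 100: 1 (not leap unless ÷400).
Multiples of 400: 1.
Leap years = 37 − 1 + 1 = 37.

37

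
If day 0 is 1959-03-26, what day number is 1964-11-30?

Mar 26, 1959 → Mar 26, 1960: 366 days (Feb 29, 1960 is in that span).
Mar 26, 1960 → Mar 26, 1961: 365 days.
Mar 26, 1961 → Mar 26, 1962: 365 days.
Mar 26, 1962 → Mar 26, 1963: 365 days.
Mar 26, 1963 → Mar 26, 1964: 366 days (Feb 29, 1964 is in that span).
Mar 26, 1964 → Apr 26, 1964: 31 days (March has 31).
Apr 26, 1964 → May 26, 1964: 30 days (April has 30).
May 26, 1964 → Jun 26, 1964: 31 days (May has 31).
Jun 26, 1964 → Jul 26, 1964: 30 days (June has 30).
Jul 26, 1964 → Aug 26, 1964: 31 days (July has 31).
Aug 26, 1964 → Sep 26, 1964: 31 days (August has 31).
Sep 26, 1964 → Oct 26, 1964: 30 days (September has 30).
Oct 26, 1964 → Nov 26, 1964: 31 days (October has 31).
Nov 26, 1964 → Nov 30, 1964: 4 days.
Total: 2076 days.

2076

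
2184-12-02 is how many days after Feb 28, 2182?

Feb 28, 2182 → Feb 28, 2183: 365 days.
Feb 28, 2183 → Feb 28, 2184: 365 days.
Feb 28, 2184 → Mar 28, 2184: 29 days (February has 29).
Mar 28, 2184 → Apr 28, 2184: 31 days (March has 31).
Apr 28, 2184 → May 28, 2184: 30 days (April has 30).
May 28, 2184 → Jun 28, 2184: 31 days (May has 31).
Jun 28, 2184 → Jul 28, 2184: 30 days (June has 30).
Jul 28, 2184 → Aug 28, 2184: 31 days (July has 31).
Aug 28, 2184 → Sep 28, 2184: 31 days (August has 31).
Sep 28, 2184 → Oct 28, 2184: 30 days (September has 30).
Oct 28, 2184 → Nov 28, 2184: 31 days (October has 31).
Nov 28, 2184 → Dec 2, 2184: 4 days.
Total: 1008 days.

1008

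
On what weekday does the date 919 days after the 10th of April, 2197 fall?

Wednesday

First find the weekday of Apr 10, 2197. Doomsday rule: the anchor day for the 2100s is Sunday. For year 97: 97÷12 = 8 r 1, and 1÷4 = 0, so 8+1+0 = 9.
Sunday + 9 ≡ Tuesday — that's 2197's doomsday.
In April the doomsday date is Apr 4.
Apr 10 is 6 days after Apr 4; 6 mod 7 = 6, so Tuesday + 6 = Monday.
919 mod 7 = 2, so 919 days after a Monday is Monday + 2 = Wednesday.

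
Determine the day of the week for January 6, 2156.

Tuesday

Doomsday rule: the anchor day for the 2100s is Sunday. For year 56: 56÷12 = 4 r 8, and 8÷4 = 2, so 4+8+2 = 14.
Sunday + 14 ≡ Sunday — that's 2156's doomsday.
In January the doomsday date is Jan 4 (2156 is a leap year (divisible by 4)).
Jan 6 is 2 days after Jan 4; 2 mod 7 = 2, so Sunday + 2 = Tuesday.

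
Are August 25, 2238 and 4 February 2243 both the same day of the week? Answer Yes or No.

Yes

From Aug 25, 2238 to Feb 4, 2243 is 1624 days.
1624 mod 7 = 0, so they are the same weekday.
(Aug 25, 2238 is a Saturday; Feb 4, 2243 is a Saturday.)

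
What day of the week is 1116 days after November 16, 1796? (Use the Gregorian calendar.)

Nov 16, 1796 is a Wednesday.
1116 mod 7 = 3, so 1116 days after a Wednesday is Wednesday + 3 = Saturday.

Saturday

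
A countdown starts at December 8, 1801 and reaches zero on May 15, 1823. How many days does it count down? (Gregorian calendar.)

Dec 8, 1801 → Dec 8, 1802: 365 days.
Dec 8, 1802 → Dec 8, 1803: 365 days.
Dec 8, 1803 → Dec 8, 1804: 366 days (Feb 29, 1804 is in that span).
Dec 8, 1804 → Dec 8, 1805: 365 days.
Dec 8, 1805 → Dec 8, 1806: 365 days.
Dec 8, 1806 → Dec 8, 1807: 365 days.
Dec 8, 1807 → Dec 8, 1808: 366 days (Feb 29, 1808 is in that span).
Dec 8, 1808 → Dec 8, 1809: 365 days.
Dec 8, 1809 → Dec 8, 1810: 365 days.
Dec 8, 1810 → Dec 8, 1811: 365 days.
Dec 8, 1811 → Dec 8, 1812: 366 days (Feb 29, 1812 is in that span).
Dec 8, 1812 → Dec 8, 1813: 365 days.
Dec 8, 1813 → Dec 8, 1814: 365 days.
Dec 8, 1814 → Dec 8, 1815: 365 days.
Dec 8, 1815 → Dec 8, 1816: 366 days (Feb 29, 1816 is in that span).
Dec 8, 1816 → Dec 8, 1817: 365 days.
Dec 8, 1817 → Dec 8, 1818: 365 days.
Dec 8, 1818 → Dec 8, 1819: 365 days.
Dec 8, 1819 → Dec 8, 1820: 366 days (Feb 29, 1820 is in that span).
Dec 8, 1820 → Dec 8, 1821: 365 days.
Dec 8, 1821 → Dec 8, 1822: 365 days.
Dec 8, 1822 → Jan 8, 1823: 31 days (December has 31).
Jan 8, 1823 → Feb 8, 1823: 31 days (January has 31).
Feb 8, 1823 → Mar 8, 1823: 28 days (February has 28).
Mar 8, 1823 → Apr 8, 1823: 31 days (March has 31).
Apr 8, 1823 → May 8, 1823: 30 days (April has 30).
May 8, 1823 → May 15, 1823: 7 days.
Total: 7828 days.

7828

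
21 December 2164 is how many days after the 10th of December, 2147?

6221

Dec 10, 2147 → Dec 10, 2148: 366 days (Feb 29, 2148 is in that span).
Dec 10, 2148 → Dec 10, 2149: 365 days.
Dec 10, 2149 → Dec 10, 2150: 365 days.
Dec 10, 2150 → Dec 10, 2151: 365 days.
Dec 10, 2151 → Dec 10, 2152: 366 days (Feb 29, 2152 is in that span).
Dec 10, 2152 → Dec 10, 2153: 365 days.
Dec 10, 2153 → Dec 10, 2154: 365 days.
Dec 10, 2154 → Dec 10, 2155: 365 days.
Dec 10, 2155 → Dec 10, 2156: 366 days (Feb 29, 2156 is in that span).
Dec 10, 2156 → Dec 10, 2157: 365 days.
Dec 10, 2157 → Dec 10, 2158: 365 days.
Dec 10, 2158 → Dec 10, 2159: 365 days.
Dec 10, 2159 → Dec 10, 2160: 366 days (Feb 29, 2160 is in that span).
Dec 10, 2160 → Dec 10, 2161: 365 days.
Dec 10, 2161 → Dec 10, 2162: 365 days.
Dec 10, 2162 → Dec 10, 2163: 365 days.
Dec 10, 2163 → Jan 10, 2164: 31 days (December has 31).
Jan 10, 2164 → Feb 10, 2164: 31 days (January has 31).
Feb 10, 2164 → Mar 10, 2164: 29 days (February has 29).
Mar 10, 2164 → Apr 10, 2164: 31 days (March has 31).
Apr 10, 2164 → May 10, 2164: 30 days (April has 30).
May 10, 2164 → Jun 10, 2164: 31 days (May has 31).
Jun 10, 2164 → Jul 10, 2164: 30 days (June has 30).
Jul 10, 2164 → Aug 10, 2164: 31 days (July has 31).
Aug 10, 2164 → Sep 10, 2164: 31 days (August has 31).
Sep 10, 2164 → Oct 10, 2164: 30 days (September has 30).
Oct 10, 2164 → Nov 10, 2164: 31 days (October has 31).
Nov 10, 2164 → Dec 10, 2164: 30 days (November has 30).
Dec 10, 2164 → Dec 21, 2164: 11 days.
Total: 6221 days.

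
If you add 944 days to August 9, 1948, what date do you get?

+365 (one year) → Aug 9, 1949 (579 left).
+365 (one year) → Aug 9, 1950 (214 left).
Aug has 31 days: +23 → Sep 1, 1950 (191 left).
Sep has 30 days: +30 → Oct 1, 1950 (161 left).
Oct has 31 days: +31 → Nov 1, 1950 (130 left).
Nov has 30 days: +30 → Dec 1, 1950 (100 left).
Dec has 31 days: +31 → Jan 1, 1951 (69 left).
Jan has 31 days: +31 → Feb 1, 1951 (38 left).
Feb has 28 days: +28 → Mar 1, 1951 (10 left).
+10 → Mar 11, 1951.

March 11, 1951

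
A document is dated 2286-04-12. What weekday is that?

Doomsday rule: the anchor day for the 2200s is Friday. For year 86: 86÷12 = 7 r 2, and 2÷4 = 0, so 7+2+0 = 9.
Friday + 9 ≡ Sunday — that's 2286's doomsday.
In April the doomsday date is Apr 4.
Apr 12 is 8 days after Apr 4; 8 mod 7 = 1, so Sunday + 1 = Monday.

Monday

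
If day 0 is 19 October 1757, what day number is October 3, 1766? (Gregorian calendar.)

3271

Oct 19, 1757 → Oct 19, 1758: 365 days.
Oct 19, 1758 → Oct 19, 1759: 365 days.
Oct 19, 1759 → Oct 19, 1760: 366 days (Feb 29, 1760 is in that span).
Oct 19, 1760 → Oct 19, 1761: 365 days.
Oct 19, 1761 → Oct 19, 1762: 365 days.
Oct 19, 1762 → Oct 19, 1763: 365 days.
Oct 19, 1763 → Oct 19, 1764: 366 days (Feb 29, 1764 is in that span).
Oct 19, 1764 → Oct 19, 1765: 365 days.
Oct 19, 1765 → Nov 19, 1765: 31 days (October has 31).
Nov 19, 1765 → Dec 19, 1765: 30 days (November has 30).
Dec 19, 1765 → Jan 19, 1766: 31 days (December has 31).
Jan 19, 1766 → Feb 19, 1766: 31 days (January has 31).
Feb 19, 1766 → Mar 19, 1766: 28 days (February has 28).
Mar 19, 1766 → Apr 19, 1766: 31 days (March has 31).
Apr 19, 1766 → May 19, 1766: 30 days (April has 30).
May 19, 1766 → Jun 19, 1766: 31 days (May has 31).
Jun 19, 1766 → Jul 19, 1766: 30 days (June has 30).
Jul 19, 1766 → Aug 19, 1766: 31 days (July has 31).
Aug 19, 1766 → Sep 19, 1766: 31 days (August has 31).
Sep 19, 1766 → Oct 3, 1766: 14 days.
Total: 3271 days.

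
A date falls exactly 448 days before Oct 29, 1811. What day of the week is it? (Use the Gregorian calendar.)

First find the weekday of Oct 29, 1811. Doomsday rule: the anchor day for the 1800s is Friday. For year 11: 11÷12 = 0 r 11, and 11÷4 = 2, so 0+11+2 = 13.
Friday + 13 ≡ Thursday — that's 1811's doomsday.
In October the doomsday date is Oct 10.
Oct 29 is 19 days after Oct 10; 19 mod 7 = 5, so Thursday + 5 = Tuesday.
448 mod 7 = 0, so 448 days before a Tuesday is Tuesday − 0 = Tuesday.

Tuesday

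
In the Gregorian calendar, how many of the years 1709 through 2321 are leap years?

148

Multiples of 4 in [1709,2321]: 153.
Of those, multiples of 100: 6 (not leap unless ÷400).
Multiples of 400: 1.
Leap years = 153 − 6 + 1 = 148.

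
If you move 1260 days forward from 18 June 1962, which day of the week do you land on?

Monday

First find the weekday of Jun 18, 1962. Doomsday rule: the anchor day for the 1900s is Wednesday. For year 62: 62÷12 = 5 r 2, and 2÷4 = 0, so 5+2+0 = 7.
Wednesday + 7 ≡ Wednesday — that's 1962's doomsday.
In June the doomsday date is Jun 6.
Jun 18 is 12 days after Jun 6; 12 mod 7 = 5, so Wednesday + 5 = Monday.
1260 mod 7 = 0, so 1260 days after a Monday is Monday + 0 = Monday.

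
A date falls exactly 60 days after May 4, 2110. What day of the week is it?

Thursday

First find the weekday of May 4, 2110. Doomsday rule: the anchor day for the 2100s is Sunday. For year 10: 10÷12 = 0 r 10, and 10÷4 = 2, so 0+10+2 = 12.
Sunday + 12 ≡ Friday — that's 2110's doomsday.
In May the doomsday date is May 9.
May 4 is 5 days before May 9; 5 mod 7 = 5, so Friday − 5 = Sunday.
60 mod 7 = 4, so 60 days after a Sunday is Sunday + 4 = Thursday.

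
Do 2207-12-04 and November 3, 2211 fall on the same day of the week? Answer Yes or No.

From Dec 4, 2207 to Nov 3, 2211 is 1430 days.
1430 mod 7 = 2, so they are different weekdays.
(Dec 4, 2207 is a Friday; Nov 3, 2211 is a Sunday.)

No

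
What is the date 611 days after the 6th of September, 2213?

May 10, 2215

+365 (one year) → Sep 6, 2214 (246 left).
Sep has 30 days: +25 → Oct 1, 2214 (221 left).
Oct has 31 days: +31 → Nov 1, 2214 (190 left).
Nov has 30 days: +30 → Dec 1, 2214 (160 left).
Dec has 31 days: +31 → Jan 1, 2215 (129 left).
Jan has 31 days: +31 → Feb 1, 2215 (98 left).
Feb has 28 days: +28 → Mar 1, 2215 (70 left).
Mar has 31 days: +31 → Apr 1, 2215 (39 left).
Apr has 30 days: +30 → May 1, 2215 (9 left).
+9 → May 10, 2215.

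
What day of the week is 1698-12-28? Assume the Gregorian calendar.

Doomsday rule: the anchor day for the 1600s is Tuesday. For year 98: 98÷12 = 8 r 2, and 2÷4 = 0, so 8+2+0 = 10.
Tuesday + 10 ≡ Friday — that's 1698's doomsday.
In December the doomsday date is Dec 12.
Dec 28 is 16 days after Dec 12; 16 mod 7 = 2, so Friday + 2 = Sunday.

Sunday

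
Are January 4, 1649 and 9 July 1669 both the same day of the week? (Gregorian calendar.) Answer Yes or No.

No

From Jan 4, 1649 to Jul 9, 1669 is 7491 days.
7491 mod 7 = 1, so they are different weekdays.
(Jan 4, 1649 is a Monday; Jul 9, 1669 is a Tuesday.)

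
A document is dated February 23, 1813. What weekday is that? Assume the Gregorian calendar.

Doomsday rule: the anchor day for the 1800s is Friday. For year 13: 13÷12 = 1 r 1, and 1÷4 = 0, so 1+1+0 = 2.
Friday + 2 ≡ Sunday — that's 1813's doomsday.
In February the doomsday date is Feb 28 (1813 is not a leap year).
Feb 23 is 5 days before Feb 28; 5 mod 7 = 5, so Sunday − 5 = Tuesday.

Tuesday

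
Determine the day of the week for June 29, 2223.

Doomsday rule: the anchor day for the 2200s is Friday. For year 23: 23÷12 = 1 r 11, and 11÷4 = 2, so 1+11+2 = 14.
Friday + 14 ≡ Friday — that's 2223's doomsday.
In June the doomsday date is Jun 6.
Jun 29 is 23 days after Jun 6; 23 mod 7 = 2, so Friday + 2 = Sunday.

Sunday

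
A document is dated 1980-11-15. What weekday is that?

Saturday

Doomsday rule: the anchor day for the 1900s is Wednesday. For year 80: 80÷12 = 6 r 8, and 8÷4 = 2, so 6+8+2 = 16.
Wednesday + 16 ≡ Friday — that's 1980's doomsday.
In November the doomsday date is Nov 7.
Nov 15 is 8 days after Nov 7; 8 mod 7 = 1, so Friday + 1 = Saturday.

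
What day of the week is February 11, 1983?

Friday

Doomsday rule: the anchor day for the 1900s is Wednesday. For year 83: 83÷12 = 6 r 11, and 11÷4 = 2, so 6+11+2 = 19.
Wednesday + 19 ≡ Monday — that's 1983's doomsday.
In February the doomsday date is Feb 28 (1983 is not a leap year).
Feb 11 is 17 days before Feb 28; 17 mod 7 = 3, so Monday − 3 = Friday.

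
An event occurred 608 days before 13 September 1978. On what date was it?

January 13, 1977

−365 (one year) → Sep 13, 1977 (243 left).
−13 → Aug 31, 1977 (end of Aug, 31 days; 230 left).
−31 → Jul 31, 1977 (end of Jul, 31 days; 199 left).
−31 → Jun 30, 1977 (end of Jun, 30 days; 168 left).
−30 → May 31, 1977 (end of May, 31 days; 138 left).
−31 → Apr 30, 1977 (end of Apr, 30 days; 107 left).
−30 → Mar 31, 1977 (end of Mar, 31 days; 77 left).
−31 → Feb 28, 1977 (end of Feb, 28 days; 46 left).
−28 → Jan 31, 1977 (end of Jan, 31 days; 18 left).
−18 → Jan 13, 1977.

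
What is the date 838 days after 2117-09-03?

December 20, 2119

+365 (one year) → Sep 3, 2118 (473 left).
+365 (one year) → Sep 3, 2119 (108 left).
Sep has 30 days: +28 → Oct 1, 2119 (80 left).
Oct has 31 days: +31 → Nov 1, 2119 (49 left).
Nov has 30 days: +30 → Dec 1, 2119 (19 left).
+19 → Dec 20, 2119.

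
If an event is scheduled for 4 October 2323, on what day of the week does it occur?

Doomsday rule: the anchor day for the 2300s is Wednesday. For year 23: 23÷12 = 1 r 11, and 11÷4 = 2, so 1+11+2 = 14.
Wednesday + 14 ≡ Wednesday — that's 2323's doomsday.
In October the doomsday date is Oct 10.
Oct 4 is 6 days before Oct 10; 6 mod 7 = 6, so Wednesday − 6 = Thursday.

Thursday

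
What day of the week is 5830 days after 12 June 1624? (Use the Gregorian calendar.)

Tuesday

Jun 12, 1624 is a Wednesday.
5830 mod 7 = 6, so 5830 days after a Wednesday is Wednesday + 6 = Tuesday.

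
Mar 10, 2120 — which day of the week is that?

Doomsday rule: the anchor day for the 2100s is Sunday. For year 20: 20÷12 = 1 r 8, and 8÷4 = 2, so 1+8+2 = 11.
Sunday + 11 ≡ Thursday — that's 2120's doomsday.
In March the doomsday date is Mar 14.
Mar 10 is 4 days before Mar 14; 4 mod 7 = 4, so Thursday − 4 = Sunday.

Sunday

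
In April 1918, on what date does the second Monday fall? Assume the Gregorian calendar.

April 1, 1918 is a Monday.
The first Monday is therefore April 1 (same day).
The second Monday is 1 + 1×7 = April 8.

April 8, 1918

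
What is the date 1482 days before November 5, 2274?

−365 (one year) → Nov 5, 2273 (1117 left).
−365 (one year) → Nov 5, 2272 (752 left).
−366 (one year; includes Feb 29, 2272) → Nov 5, 2271 (386 left).
−5 → Oct 31, 2271 (end of Oct, 31 days; 381 left).
−31 → Sep 30, 2271 (end of Sep, 30 days; 350 left).
−30 → Aug 31, 2271 (end of Aug, 31 days; 320 left).
−31 → Jul 31, 2271 (end of Jul, 31 days; 289 left).
−31 → Jun 30, 2271 (end of Jun, 30 days; 258 left).
−30 → May 31, 2271 (end of May, 31 days; 228 left).
−31 → Apr 30, 2271 (end of Apr, 30 days; 197 left).
−30 → Mar 31, 2271 (end of Mar, 31 days; 167 left).
−31 → Feb 28, 2271 (end of Feb, 28 days; 136 left).
−28 → Jan 31, 2271 (end of Jan, 31 days; 108 left).
−31 → Dec 31, 2270 (end of Dec, 31 days; 77 left).
−31 → Nov 30, 2270 (end of Nov, 30 days; 46 left).
−30 → Oct 31, 2270 (end of Oct, 31 days; 16 left).
−16 → Oct 15, 2270.

October 15, 2270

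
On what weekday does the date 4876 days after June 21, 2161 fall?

Thursday

First find the weekday of Jun 21, 2161. Doomsday rule: the anchor day for the 2100s is Sunday. For year 61: 61÷12 = 5 r 1, and 1÷4 = 0, so 5+1+0 = 6.
Sunday + 6 ≡ Saturday — that's 2161's doomsday.
In June the doomsday date is Jun 6.
Jun 21 is 15 days after Jun 6; 15 mod 7 = 1, so Saturday + 1 = Sunday.
4876 mod 7 = 4, so 4876 days after a Sunday is Sunday + 4 = Thursday.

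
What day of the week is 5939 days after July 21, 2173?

Jul 21, 2173 is a Wednesday.
5939 mod 7 = 3, so 5939 days after a Wednesday is Wednesday + 3 = Saturday.

Saturday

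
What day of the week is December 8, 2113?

Friday

Doomsday rule: the anchor day for the 2100s is Sunday. For year 13: 13÷12 = 1 r 1, and 1÷4 = 0, so 1+1+0 = 2.
Sunday + 2 ≡ Tuesday — that's 2113's doomsday.
In December the doomsday date is Dec 12.
Dec 8 is 4 days before Dec 12; 4 mod 7 = 4, so Tuesday − 4 = Friday.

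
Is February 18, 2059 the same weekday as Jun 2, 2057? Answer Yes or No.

No

From Jun 2, 2057 to Feb 18, 2059 is 626 days.
626 mod 7 = 3, so they are different weekdays.
(Jun 2, 2057 is a Saturday; Feb 18, 2059 is a Tuesday.)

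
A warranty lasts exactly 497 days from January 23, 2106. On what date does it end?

+365 (one year) → Jan 23, 2107 (132 left).
Jan has 31 days: +9 → Feb 1, 2107 (123 left).
Feb has 28 days: +28 → Mar 1, 2107 (95 left).
Mar has 31 days: +31 → Apr 1, 2107 (64 left).
Apr has 30 days: +30 → May 1, 2107 (34 left).
May has 31 days: +31 → Jun 1, 2107 (3 left).
+3 → Jun 4, 2107.

June 4, 2107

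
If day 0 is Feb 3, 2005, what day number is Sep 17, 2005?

Feb 3, 2005 → Mar 3, 2005: 28 days (February has 28).
Mar 3, 2005 → Apr 3, 2005: 31 days (March has 31).
Apr 3, 2005 → May 3, 2005: 30 days (April has 30).
May 3, 2005 → Jun 3, 2005: 31 days (May has 31).
Jun 3, 2005 → Jul 3, 2005: 30 days (June has 30).
Jul 3, 2005 → Aug 3, 2005: 31 days (July has 31).
Aug 3, 2005 → Sep 3, 2005: 31 days (August has 31).
Sep 3, 2005 → Sep 17, 2005: 14 days.
Total: 226 days.

226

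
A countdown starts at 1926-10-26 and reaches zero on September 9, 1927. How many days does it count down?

Oct 26, 1926 → Nov 26, 1926: 31 days (October has 31).
Nov 26, 1926 → Dec 26, 1926: 30 days (November has 30).
Dec 26, 1926 → Jan 26, 1927: 31 days (December has 31).
Jan 26, 1927 → Feb 26, 1927: 31 days (January has 31).
Feb 26, 1927 → Mar 26, 1927: 28 days (February has 28).
Mar 26, 1927 → Apr 26, 1927: 31 days (March has 31).
Apr 26, 1927 → May 26, 1927: 30 days (April has 30).
May 26, 1927 → Jun 26, 1927: 31 days (May has 31).
Jun 26, 1927 → Jul 26, 1927: 30 days (June has 30).
Jul 26, 1927 → Aug 26, 1927: 31 days (July has 31).
Aug 26, 1927 → Sep 9, 1927: 14 days.
Total: 318 days.

318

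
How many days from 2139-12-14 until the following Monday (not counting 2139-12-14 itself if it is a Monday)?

7

Dec 14, 2139 is a Monday.
From Monday to the next Monday is 7 days.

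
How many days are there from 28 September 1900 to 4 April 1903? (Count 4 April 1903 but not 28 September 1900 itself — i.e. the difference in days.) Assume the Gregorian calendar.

Sep 28, 1900 → Sep 28, 1901: 365 days.
Sep 28, 1901 → Sep 28, 1902: 365 days.
Sep 28, 1902 → Oct 28, 1902: 30 days (September has 30).
Oct 28, 1902 → Nov 28, 1902: 31 days (October has 31).
Nov 28, 1902 → Dec 28, 1902: 30 days (November has 30).
Dec 28, 1902 → Jan 28, 1903: 31 days (December has 31).
Jan 28, 1903 → Feb 28, 1903: 31 days (January has 31).
Feb 28, 1903 → Mar 28, 1903: 28 days (February has 28).
Mar 28, 1903 → Apr 4, 1903: 7 days.
Total: 918 days.

918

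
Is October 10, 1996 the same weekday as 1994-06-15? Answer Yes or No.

No

From Jun 15, 1994 to Oct 10, 1996 is 848 days.
848 mod 7 = 1, so they are different weekdays.
(Jun 15, 1994 is a Wednesday; Oct 10, 1996 is a Thursday.)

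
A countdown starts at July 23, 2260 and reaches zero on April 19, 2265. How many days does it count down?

Jul 23, 2260 → Jul 23, 2261: 365 days.
Jul 23, 2261 → Jul 23, 2262: 365 days.
Jul 23, 2262 → Jul 23, 2263: 365 days.
Jul 23, 2263 → Jul 23, 2264: 366 days (Feb 29, 2264 is in that span).
Jul 23, 2264 → Aug 23, 2264: 31 days (July has 31).
Aug 23, 2264 → Sep 23, 2264: 31 days (August has 31).
Sep 23, 2264 → Oct 23, 2264: 30 days (September has 30).
Oct 23, 2264 → Nov 23, 2264: 31 days (October has 31).
Nov 23, 2264 → Dec 23, 2264: 30 days (November has 30).
Dec 23, 2264 → Jan 23, 2265: 31 days (December has 31).
Jan 23, 2265 → Feb 23, 2265: 31 days (January has 31).
Feb 23, 2265 → Mar 23, 2265: 28 days (February has 28).
Mar 23, 2265 → Apr 19, 2265: 27 days.
Total: 1731 days.

1731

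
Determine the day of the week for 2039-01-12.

Doomsday rule: the anchor day for the 2000s is Tuesday. For year 39: 39÷12 = 3 r 3, and 3÷4 = 0, so 3+3+0 = 6.
Tuesday + 6 ≡ Monday — that's 2039's doomsday.
In January the doomsday date is Jan 3 (2039 is not a leap year).
Jan 12 is 9 days after Jan 3; 9 mod 7 = 2, so Monday + 2 = Wednesday.

Wednesday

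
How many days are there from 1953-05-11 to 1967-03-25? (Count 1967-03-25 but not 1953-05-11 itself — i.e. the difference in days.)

May 11, 1953 → May 11, 1954: 365 days.
May 11, 1954 → May 11, 1955: 365 days.
May 11, 1955 → May 11, 1956: 366 days (Feb 29, 1956 is in that span).
May 11, 1956 → May 11, 1957: 365 days.
May 11, 1957 → May 11, 1958: 365 days.
May 11, 1958 → May 11, 1959: 365 days.
May 11, 1959 → May 11, 1960: 366 days (Feb 29, 1960 is in that span).
May 11, 1960 → May 11, 1961: 365 days.
May 11, 1961 → May 11, 1962: 365 days.
May 11, 1962 → May 11, 1963: 365 days.
May 11, 1963 → May 11, 1964: 366 days (Feb 29, 1964 is in that span).
May 11, 1964 → May 11, 1965: 365 days.
May 11, 1965 → May 11, 1966: 365 days.
May 11, 1966 → Jun 11, 1966: 31 days (May has 31).
Jun 11, 1966 → Jul 11, 1966: 30 days (June has 30).
Jul 11, 1966 → Aug 11, 1966: 31 days (July has 31).
Aug 11, 1966 → Sep 11, 1966: 31 days (August has 31).
Sep 11, 1966 → Oct 11, 1966: 30 days (September has 30).
Oct 11, 1966 → Nov 11, 1966: 31 days (October has 31).
Nov 11, 1966 → Dec 11, 1966: 30 days (November has 30).
Dec 11, 1966 → Jan 11, 1967: 31 days (December has 31).
Jan 11, 1967 → Feb 11, 1967: 31 days (January has 31).
Feb 11, 1967 → Mar 11, 1967: 28 days (February has 28).
Mar 11, 1967 → Mar 25, 1967: 14 days.
Total: 5066 days.

5066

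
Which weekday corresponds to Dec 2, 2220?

January 1, 2220 is a Saturday.
Jan 1, 2220 → Feb 1, 2220: 31 days (January has 31).
Feb 1, 2220 → Mar 1, 2220: 29 days (February has 29).
Mar 1, 2220 → Apr 1, 2220: 31 days (March has 31).
Apr 1, 2220 → May 1, 2220: 30 days (April has 30).
May 1, 2220 → Jun 1, 2220: 31 days (May has 31).
Jun 1, 2220 → Jul 1, 2220: 30 days (June has 30).
Jul 1, 2220 → Aug 1, 2220: 31 days (July has 31).
Aug 1, 2220 → Sep 1, 2220: 31 days (August has 31).
Sep 1, 2220 → Oct 1, 2220: 30 days (September has 30).
Oct 1, 2220 → Nov 1, 2220: 31 days (October has 31).
Nov 1, 2220 → Dec 1, 2220: 30 days (November has 30).
Dec 1, 2220 → Dec 2, 2220: 1 days.
Total: 336 days.
336 mod 7 = 0, so Saturday + 0 = Saturday.

Saturday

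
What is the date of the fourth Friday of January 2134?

January 22, 2134

January 1, 2134 is a Friday.
The first Friday is therefore January 1 (same day).
The fourth Friday is 1 + 3×7 = January 22.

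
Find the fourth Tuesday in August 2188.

August 1, 2188 is a Friday.
The first Tuesday is therefore August 5 (4 days later).
The fourth Tuesday is 5 + 3×7 = August 26.

August 26, 2188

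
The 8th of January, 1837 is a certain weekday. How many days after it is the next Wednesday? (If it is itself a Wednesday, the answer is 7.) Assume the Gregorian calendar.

3

Jan 8, 1837 is a Sunday.
From Sunday to the next Wednesday is 3 days.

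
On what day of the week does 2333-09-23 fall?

Doomsday rule: the anchor day for the 2300s is Wednesday. For year 33: 33÷12 = 2 r 9, and 9÷4 = 2, so 2+9+2 = 13.
Wednesday + 13 ≡ Tuesday — that's 2333's doomsday.
In September the doomsday date is Sep 5.
Sep 23 is 18 days after Sep 5; 18 mod 7 = 4, so Tuesday + 4 = Saturday.

Saturday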